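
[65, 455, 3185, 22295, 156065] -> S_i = 65*7^i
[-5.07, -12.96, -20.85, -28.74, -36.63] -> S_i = -5.07 + -7.89*i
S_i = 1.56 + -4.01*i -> [1.56, -2.45, -6.46, -10.47, -14.48]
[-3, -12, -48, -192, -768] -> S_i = -3*4^i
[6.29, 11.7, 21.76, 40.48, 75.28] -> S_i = 6.29*1.86^i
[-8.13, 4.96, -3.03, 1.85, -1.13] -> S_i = -8.13*(-0.61)^i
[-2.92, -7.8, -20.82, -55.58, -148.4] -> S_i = -2.92*2.67^i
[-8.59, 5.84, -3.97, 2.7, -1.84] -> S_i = -8.59*(-0.68)^i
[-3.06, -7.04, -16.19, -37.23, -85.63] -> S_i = -3.06*2.30^i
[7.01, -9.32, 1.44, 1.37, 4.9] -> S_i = Random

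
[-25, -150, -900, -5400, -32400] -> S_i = -25*6^i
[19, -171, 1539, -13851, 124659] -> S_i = 19*-9^i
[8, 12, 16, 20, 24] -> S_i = 8 + 4*i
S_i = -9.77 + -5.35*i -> [-9.77, -15.12, -20.47, -25.82, -31.17]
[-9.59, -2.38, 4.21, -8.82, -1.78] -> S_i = Random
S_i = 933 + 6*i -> [933, 939, 945, 951, 957]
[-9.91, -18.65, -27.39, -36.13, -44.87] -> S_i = -9.91 + -8.74*i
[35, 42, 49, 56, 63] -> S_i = 35 + 7*i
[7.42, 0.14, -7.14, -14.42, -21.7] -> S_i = 7.42 + -7.28*i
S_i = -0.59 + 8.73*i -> [-0.59, 8.14, 16.87, 25.6, 34.33]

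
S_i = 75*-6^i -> [75, -450, 2700, -16200, 97200]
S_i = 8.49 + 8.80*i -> [8.49, 17.29, 26.09, 34.89, 43.69]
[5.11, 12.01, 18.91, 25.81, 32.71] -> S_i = 5.11 + 6.90*i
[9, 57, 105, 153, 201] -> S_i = 9 + 48*i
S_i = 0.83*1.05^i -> [0.83, 0.87, 0.92, 0.96, 1.01]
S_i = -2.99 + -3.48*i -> [-2.99, -6.47, -9.95, -13.43, -16.91]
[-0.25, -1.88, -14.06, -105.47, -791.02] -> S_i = -0.25*7.50^i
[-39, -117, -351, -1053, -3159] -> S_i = -39*3^i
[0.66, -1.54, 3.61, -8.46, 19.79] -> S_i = 0.66*(-2.34)^i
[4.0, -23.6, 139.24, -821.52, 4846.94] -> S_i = 4.00*(-5.90)^i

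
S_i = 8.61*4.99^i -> [8.61, 42.96, 214.39, 1069.81, 5338.33]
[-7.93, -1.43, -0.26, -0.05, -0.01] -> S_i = -7.93*0.18^i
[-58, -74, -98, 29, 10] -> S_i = Random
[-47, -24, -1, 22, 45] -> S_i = -47 + 23*i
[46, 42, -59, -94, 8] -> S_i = Random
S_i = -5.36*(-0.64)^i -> [-5.36, 3.43, -2.2, 1.41, -0.9]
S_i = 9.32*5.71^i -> [9.32, 53.22, 303.87, 1735.1, 9907.41]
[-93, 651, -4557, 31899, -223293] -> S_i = -93*-7^i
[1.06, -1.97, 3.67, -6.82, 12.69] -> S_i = 1.06*(-1.86)^i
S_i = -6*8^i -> [-6, -48, -384, -3072, -24576]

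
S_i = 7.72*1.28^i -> [7.72, 9.88, 12.65, 16.19, 20.72]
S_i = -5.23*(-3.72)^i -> [-5.23, 19.46, -72.37, 269.23, -1001.55]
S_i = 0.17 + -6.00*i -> [0.17, -5.83, -11.83, -17.83, -23.83]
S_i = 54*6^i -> [54, 324, 1944, 11664, 69984]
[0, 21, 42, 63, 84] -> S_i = 0 + 21*i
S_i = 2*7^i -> [2, 14, 98, 686, 4802]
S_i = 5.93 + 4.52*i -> [5.93, 10.45, 14.97, 19.49, 24.01]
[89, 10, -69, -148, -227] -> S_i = 89 + -79*i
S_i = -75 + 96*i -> [-75, 21, 117, 213, 309]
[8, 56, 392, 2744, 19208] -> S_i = 8*7^i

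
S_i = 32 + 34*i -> [32, 66, 100, 134, 168]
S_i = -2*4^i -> [-2, -8, -32, -128, -512]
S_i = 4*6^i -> [4, 24, 144, 864, 5184]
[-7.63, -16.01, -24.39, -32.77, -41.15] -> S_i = -7.63 + -8.38*i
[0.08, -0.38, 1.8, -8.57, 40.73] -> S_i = 0.08*(-4.75)^i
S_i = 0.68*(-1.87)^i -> [0.68, -1.27, 2.38, -4.45, 8.32]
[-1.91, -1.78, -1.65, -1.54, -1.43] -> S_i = -1.91*0.93^i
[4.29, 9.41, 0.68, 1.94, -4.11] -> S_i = Random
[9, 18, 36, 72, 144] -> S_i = 9*2^i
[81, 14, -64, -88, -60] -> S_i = Random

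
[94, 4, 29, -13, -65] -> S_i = Random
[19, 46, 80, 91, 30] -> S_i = Random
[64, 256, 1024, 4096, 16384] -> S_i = 64*4^i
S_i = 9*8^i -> [9, 72, 576, 4608, 36864]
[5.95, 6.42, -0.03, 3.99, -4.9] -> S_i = Random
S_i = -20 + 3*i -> [-20, -17, -14, -11, -8]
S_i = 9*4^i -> [9, 36, 144, 576, 2304]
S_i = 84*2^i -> [84, 168, 336, 672, 1344]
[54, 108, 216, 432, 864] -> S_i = 54*2^i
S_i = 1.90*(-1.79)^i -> [1.9, -3.4, 6.09, -10.9, 19.51]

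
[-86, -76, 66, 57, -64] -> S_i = Random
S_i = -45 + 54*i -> [-45, 9, 63, 117, 171]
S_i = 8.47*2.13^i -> [8.47, 18.04, 38.43, 81.85, 174.34]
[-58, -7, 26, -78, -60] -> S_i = Random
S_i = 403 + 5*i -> [403, 408, 413, 418, 423]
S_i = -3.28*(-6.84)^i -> [-3.28, 22.44, -153.46, 1049.64, -7179.57]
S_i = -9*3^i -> [-9, -27, -81, -243, -729]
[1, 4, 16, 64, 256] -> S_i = 1*4^i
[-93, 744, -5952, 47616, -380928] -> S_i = -93*-8^i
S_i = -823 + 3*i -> [-823, -820, -817, -814, -811]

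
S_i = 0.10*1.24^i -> [0.1, 0.12, 0.15, 0.19, 0.24]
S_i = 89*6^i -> [89, 534, 3204, 19224, 115344]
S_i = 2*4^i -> [2, 8, 32, 128, 512]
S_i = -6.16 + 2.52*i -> [-6.16, -3.64, -1.12, 1.4, 3.92]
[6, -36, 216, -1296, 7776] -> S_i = 6*-6^i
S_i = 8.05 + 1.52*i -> [8.05, 9.57, 11.09, 12.61, 14.13]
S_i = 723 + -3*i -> [723, 720, 717, 714, 711]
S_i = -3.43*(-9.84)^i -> [-3.43, 33.75, -332.11, 3267.98, -32156.93]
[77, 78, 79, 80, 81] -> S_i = 77 + 1*i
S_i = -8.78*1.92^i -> [-8.78, -16.86, -32.37, -62.14, -119.32]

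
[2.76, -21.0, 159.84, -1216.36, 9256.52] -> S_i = 2.76*(-7.61)^i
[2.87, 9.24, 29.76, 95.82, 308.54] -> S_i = 2.87*3.22^i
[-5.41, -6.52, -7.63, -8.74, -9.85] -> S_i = -5.41 + -1.11*i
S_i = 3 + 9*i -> [3, 12, 21, 30, 39]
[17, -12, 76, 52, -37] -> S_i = Random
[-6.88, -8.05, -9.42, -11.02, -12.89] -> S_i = -6.88*1.17^i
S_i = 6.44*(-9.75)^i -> [6.44, -62.79, 612.2, -5968.97, 58197.5]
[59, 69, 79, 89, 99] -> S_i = 59 + 10*i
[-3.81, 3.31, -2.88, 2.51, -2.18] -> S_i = -3.81*(-0.87)^i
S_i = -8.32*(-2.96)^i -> [-8.32, 24.63, -72.9, 215.77, -638.69]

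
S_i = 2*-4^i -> [2, -8, 32, -128, 512]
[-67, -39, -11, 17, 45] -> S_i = -67 + 28*i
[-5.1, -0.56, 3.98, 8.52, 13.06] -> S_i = -5.10 + 4.54*i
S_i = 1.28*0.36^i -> [1.28, 0.46, 0.17, 0.06, 0.02]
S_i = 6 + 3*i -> [6, 9, 12, 15, 18]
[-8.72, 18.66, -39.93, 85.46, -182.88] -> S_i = -8.72*(-2.14)^i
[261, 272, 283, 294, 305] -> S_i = 261 + 11*i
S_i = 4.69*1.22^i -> [4.69, 5.72, 6.98, 8.52, 10.39]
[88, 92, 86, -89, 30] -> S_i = Random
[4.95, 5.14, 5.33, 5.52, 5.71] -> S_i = 4.95 + 0.19*i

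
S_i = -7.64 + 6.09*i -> [-7.64, -1.55, 4.54, 10.63, 16.72]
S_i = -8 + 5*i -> [-8, -3, 2, 7, 12]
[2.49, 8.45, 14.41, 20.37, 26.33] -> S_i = 2.49 + 5.96*i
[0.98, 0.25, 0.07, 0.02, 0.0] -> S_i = 0.98*0.26^i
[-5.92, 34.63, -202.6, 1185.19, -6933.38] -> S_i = -5.92*(-5.85)^i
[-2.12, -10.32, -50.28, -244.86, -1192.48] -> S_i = -2.12*4.87^i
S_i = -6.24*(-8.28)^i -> [-6.24, 51.67, -427.8, 3542.22, -29329.59]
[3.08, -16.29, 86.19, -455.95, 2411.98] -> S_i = 3.08*(-5.29)^i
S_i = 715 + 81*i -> [715, 796, 877, 958, 1039]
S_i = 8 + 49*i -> [8, 57, 106, 155, 204]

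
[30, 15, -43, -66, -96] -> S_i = Random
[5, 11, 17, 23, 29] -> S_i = 5 + 6*i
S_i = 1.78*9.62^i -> [1.78, 17.12, 164.73, 1584.69, 15244.75]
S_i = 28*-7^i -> [28, -196, 1372, -9604, 67228]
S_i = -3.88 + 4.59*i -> [-3.88, 0.71, 5.3, 9.89, 14.48]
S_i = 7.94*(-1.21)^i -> [7.94, -9.61, 11.62, -14.07, 17.02]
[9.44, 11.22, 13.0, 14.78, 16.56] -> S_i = 9.44 + 1.78*i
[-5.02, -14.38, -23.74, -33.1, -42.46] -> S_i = -5.02 + -9.36*i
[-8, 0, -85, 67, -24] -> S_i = Random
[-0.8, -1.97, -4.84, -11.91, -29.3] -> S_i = -0.80*2.46^i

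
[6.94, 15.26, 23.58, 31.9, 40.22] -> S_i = 6.94 + 8.32*i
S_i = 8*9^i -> [8, 72, 648, 5832, 52488]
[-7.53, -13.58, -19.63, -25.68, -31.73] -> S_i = -7.53 + -6.05*i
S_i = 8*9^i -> [8, 72, 648, 5832, 52488]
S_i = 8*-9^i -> [8, -72, 648, -5832, 52488]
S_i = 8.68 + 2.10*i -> [8.68, 10.78, 12.88, 14.98, 17.08]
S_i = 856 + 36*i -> [856, 892, 928, 964, 1000]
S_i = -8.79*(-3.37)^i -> [-8.79, 29.62, -99.83, 336.42, -1133.73]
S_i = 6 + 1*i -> [6, 7, 8, 9, 10]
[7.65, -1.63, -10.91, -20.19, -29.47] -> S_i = 7.65 + -9.28*i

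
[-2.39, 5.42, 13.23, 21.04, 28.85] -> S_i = -2.39 + 7.81*i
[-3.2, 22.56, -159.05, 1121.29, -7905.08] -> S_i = -3.20*(-7.05)^i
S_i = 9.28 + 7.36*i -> [9.28, 16.64, 24.0, 31.36, 38.72]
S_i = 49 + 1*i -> [49, 50, 51, 52, 53]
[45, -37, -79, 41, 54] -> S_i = Random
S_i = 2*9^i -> [2, 18, 162, 1458, 13122]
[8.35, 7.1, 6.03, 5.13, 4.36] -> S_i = 8.35*0.85^i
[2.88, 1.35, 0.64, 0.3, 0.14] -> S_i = 2.88*0.47^i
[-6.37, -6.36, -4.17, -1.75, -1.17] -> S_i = Random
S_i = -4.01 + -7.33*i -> [-4.01, -11.34, -18.67, -26.0, -33.33]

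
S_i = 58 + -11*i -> [58, 47, 36, 25, 14]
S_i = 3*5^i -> [3, 15, 75, 375, 1875]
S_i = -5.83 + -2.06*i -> [-5.83, -7.89, -9.95, -12.01, -14.07]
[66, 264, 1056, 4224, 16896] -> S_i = 66*4^i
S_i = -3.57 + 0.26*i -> [-3.57, -3.31, -3.05, -2.79, -2.53]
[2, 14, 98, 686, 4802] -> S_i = 2*7^i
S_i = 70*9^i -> [70, 630, 5670, 51030, 459270]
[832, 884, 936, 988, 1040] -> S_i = 832 + 52*i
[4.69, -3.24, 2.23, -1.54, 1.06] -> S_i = 4.69*(-0.69)^i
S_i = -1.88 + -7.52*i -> [-1.88, -9.4, -16.92, -24.44, -31.96]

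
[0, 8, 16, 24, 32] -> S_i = 0 + 8*i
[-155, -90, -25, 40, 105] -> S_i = -155 + 65*i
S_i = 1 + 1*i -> [1, 2, 3, 4, 5]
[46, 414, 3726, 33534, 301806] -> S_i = 46*9^i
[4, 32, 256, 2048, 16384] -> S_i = 4*8^i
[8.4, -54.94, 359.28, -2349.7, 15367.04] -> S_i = 8.40*(-6.54)^i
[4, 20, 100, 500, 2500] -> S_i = 4*5^i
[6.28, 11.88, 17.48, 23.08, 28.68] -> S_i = 6.28 + 5.60*i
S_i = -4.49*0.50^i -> [-4.49, -2.24, -1.12, -0.56, -0.28]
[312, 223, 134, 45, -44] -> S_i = 312 + -89*i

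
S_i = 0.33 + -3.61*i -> [0.33, -3.28, -6.89, -10.5, -14.11]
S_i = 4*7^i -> [4, 28, 196, 1372, 9604]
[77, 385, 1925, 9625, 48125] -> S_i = 77*5^i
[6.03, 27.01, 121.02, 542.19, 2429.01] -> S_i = 6.03*4.48^i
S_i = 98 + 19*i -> [98, 117, 136, 155, 174]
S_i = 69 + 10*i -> [69, 79, 89, 99, 109]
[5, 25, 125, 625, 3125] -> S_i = 5*5^i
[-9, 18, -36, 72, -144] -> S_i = -9*-2^i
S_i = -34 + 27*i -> [-34, -7, 20, 47, 74]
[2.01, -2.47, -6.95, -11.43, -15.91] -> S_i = 2.01 + -4.48*i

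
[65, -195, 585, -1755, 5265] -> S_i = 65*-3^i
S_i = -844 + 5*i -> [-844, -839, -834, -829, -824]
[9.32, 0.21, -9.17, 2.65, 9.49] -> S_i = Random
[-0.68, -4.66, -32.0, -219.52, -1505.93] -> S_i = -0.68*6.86^i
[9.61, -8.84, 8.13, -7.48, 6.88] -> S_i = 9.61*(-0.92)^i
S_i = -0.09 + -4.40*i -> [-0.09, -4.49, -8.89, -13.29, -17.69]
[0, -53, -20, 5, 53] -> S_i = Random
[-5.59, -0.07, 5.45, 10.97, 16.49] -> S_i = -5.59 + 5.52*i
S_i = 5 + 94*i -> [5, 99, 193, 287, 381]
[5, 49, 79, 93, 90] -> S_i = Random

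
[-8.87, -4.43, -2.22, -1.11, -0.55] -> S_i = -8.87*0.50^i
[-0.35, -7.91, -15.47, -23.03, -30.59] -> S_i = -0.35 + -7.56*i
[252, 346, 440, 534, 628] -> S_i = 252 + 94*i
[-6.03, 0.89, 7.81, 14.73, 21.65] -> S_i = -6.03 + 6.92*i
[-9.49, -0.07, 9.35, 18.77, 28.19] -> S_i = -9.49 + 9.42*i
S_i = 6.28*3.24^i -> [6.28, 20.35, 65.92, 213.6, 692.05]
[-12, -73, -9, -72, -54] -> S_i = Random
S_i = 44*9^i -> [44, 396, 3564, 32076, 288684]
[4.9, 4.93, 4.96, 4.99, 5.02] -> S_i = 4.90 + 0.03*i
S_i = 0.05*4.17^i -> [0.05, 0.21, 0.87, 3.63, 15.12]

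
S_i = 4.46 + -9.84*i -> [4.46, -5.38, -15.22, -25.06, -34.9]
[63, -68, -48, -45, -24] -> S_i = Random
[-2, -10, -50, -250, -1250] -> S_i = -2*5^i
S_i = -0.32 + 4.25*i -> [-0.32, 3.93, 8.18, 12.43, 16.68]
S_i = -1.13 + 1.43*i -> [-1.13, 0.3, 1.73, 3.16, 4.59]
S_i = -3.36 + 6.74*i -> [-3.36, 3.38, 10.12, 16.86, 23.6]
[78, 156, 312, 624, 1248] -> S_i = 78*2^i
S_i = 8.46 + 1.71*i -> [8.46, 10.17, 11.88, 13.59, 15.3]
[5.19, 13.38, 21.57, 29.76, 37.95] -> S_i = 5.19 + 8.19*i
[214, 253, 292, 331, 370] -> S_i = 214 + 39*i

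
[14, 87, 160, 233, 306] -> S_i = 14 + 73*i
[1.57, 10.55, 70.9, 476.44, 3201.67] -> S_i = 1.57*6.72^i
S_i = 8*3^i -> [8, 24, 72, 216, 648]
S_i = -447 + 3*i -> [-447, -444, -441, -438, -435]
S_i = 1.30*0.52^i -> [1.3, 0.68, 0.35, 0.18, 0.1]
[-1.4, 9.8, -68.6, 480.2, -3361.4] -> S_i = -1.40*(-7.00)^i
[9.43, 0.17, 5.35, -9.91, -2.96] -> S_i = Random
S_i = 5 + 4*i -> [5, 9, 13, 17, 21]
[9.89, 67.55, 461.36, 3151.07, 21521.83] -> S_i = 9.89*6.83^i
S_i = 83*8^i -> [83, 664, 5312, 42496, 339968]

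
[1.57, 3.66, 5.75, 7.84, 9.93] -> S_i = 1.57 + 2.09*i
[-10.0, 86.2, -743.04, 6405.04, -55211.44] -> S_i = -10.00*(-8.62)^i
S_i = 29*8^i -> [29, 232, 1856, 14848, 118784]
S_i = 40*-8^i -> [40, -320, 2560, -20480, 163840]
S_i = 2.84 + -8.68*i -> [2.84, -5.84, -14.52, -23.2, -31.88]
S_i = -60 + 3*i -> [-60, -57, -54, -51, -48]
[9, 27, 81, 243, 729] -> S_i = 9*3^i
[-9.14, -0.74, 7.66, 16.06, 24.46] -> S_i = -9.14 + 8.40*i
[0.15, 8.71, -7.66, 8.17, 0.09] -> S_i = Random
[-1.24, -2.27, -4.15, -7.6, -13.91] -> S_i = -1.24*1.83^i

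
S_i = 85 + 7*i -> [85, 92, 99, 106, 113]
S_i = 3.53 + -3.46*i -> [3.53, 0.07, -3.39, -6.85, -10.31]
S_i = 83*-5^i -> [83, -415, 2075, -10375, 51875]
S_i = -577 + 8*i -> [-577, -569, -561, -553, -545]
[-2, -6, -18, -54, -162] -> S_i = -2*3^i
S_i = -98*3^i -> [-98, -294, -882, -2646, -7938]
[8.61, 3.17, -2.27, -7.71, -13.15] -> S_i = 8.61 + -5.44*i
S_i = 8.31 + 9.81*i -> [8.31, 18.12, 27.93, 37.74, 47.55]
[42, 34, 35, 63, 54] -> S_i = Random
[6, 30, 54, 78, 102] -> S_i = 6 + 24*i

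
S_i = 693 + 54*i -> [693, 747, 801, 855, 909]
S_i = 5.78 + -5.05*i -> [5.78, 0.73, -4.32, -9.37, -14.42]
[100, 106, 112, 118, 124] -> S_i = 100 + 6*i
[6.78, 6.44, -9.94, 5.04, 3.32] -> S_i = Random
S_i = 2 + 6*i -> [2, 8, 14, 20, 26]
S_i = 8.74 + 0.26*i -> [8.74, 9.0, 9.26, 9.52, 9.78]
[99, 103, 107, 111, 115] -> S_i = 99 + 4*i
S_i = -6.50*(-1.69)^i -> [-6.5, 10.98, -18.56, 31.37, -53.02]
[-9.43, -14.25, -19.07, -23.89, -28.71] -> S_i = -9.43 + -4.82*i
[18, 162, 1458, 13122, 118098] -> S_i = 18*9^i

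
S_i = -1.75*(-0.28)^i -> [-1.75, 0.49, -0.14, 0.04, -0.01]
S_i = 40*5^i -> [40, 200, 1000, 5000, 25000]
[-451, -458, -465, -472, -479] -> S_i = -451 + -7*i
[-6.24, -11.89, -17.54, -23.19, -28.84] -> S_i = -6.24 + -5.65*i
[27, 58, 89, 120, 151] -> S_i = 27 + 31*i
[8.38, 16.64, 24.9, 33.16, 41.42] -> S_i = 8.38 + 8.26*i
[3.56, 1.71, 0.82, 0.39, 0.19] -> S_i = 3.56*0.48^i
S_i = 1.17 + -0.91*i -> [1.17, 0.26, -0.65, -1.56, -2.47]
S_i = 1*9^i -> [1, 9, 81, 729, 6561]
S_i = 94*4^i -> [94, 376, 1504, 6016, 24064]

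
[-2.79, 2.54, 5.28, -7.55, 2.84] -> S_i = Random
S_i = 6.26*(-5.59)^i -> [6.26, -34.99, 195.61, -1093.48, 6112.54]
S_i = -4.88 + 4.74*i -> [-4.88, -0.14, 4.6, 9.34, 14.08]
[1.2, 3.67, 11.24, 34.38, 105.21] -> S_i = 1.20*3.06^i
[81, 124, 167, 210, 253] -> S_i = 81 + 43*i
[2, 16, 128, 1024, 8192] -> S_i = 2*8^i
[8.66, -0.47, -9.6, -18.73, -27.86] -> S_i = 8.66 + -9.13*i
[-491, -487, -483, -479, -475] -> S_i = -491 + 4*i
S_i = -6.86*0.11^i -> [-6.86, -0.75, -0.08, -0.01, -0.0]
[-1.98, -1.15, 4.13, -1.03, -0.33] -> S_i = Random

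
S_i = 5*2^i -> [5, 10, 20, 40, 80]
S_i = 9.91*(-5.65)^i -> [9.91, -55.99, 316.35, -1787.39, 10098.75]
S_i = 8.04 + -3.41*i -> [8.04, 4.63, 1.22, -2.19, -5.6]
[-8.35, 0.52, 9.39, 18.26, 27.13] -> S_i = -8.35 + 8.87*i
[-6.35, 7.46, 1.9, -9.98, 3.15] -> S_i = Random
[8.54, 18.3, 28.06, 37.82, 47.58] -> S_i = 8.54 + 9.76*i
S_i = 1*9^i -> [1, 9, 81, 729, 6561]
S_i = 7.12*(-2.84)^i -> [7.12, -20.22, 57.43, -163.09, 463.18]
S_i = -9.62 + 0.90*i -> [-9.62, -8.72, -7.82, -6.92, -6.02]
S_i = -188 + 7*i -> [-188, -181, -174, -167, -160]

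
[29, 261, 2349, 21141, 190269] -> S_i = 29*9^i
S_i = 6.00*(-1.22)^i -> [6.0, -7.32, 8.93, -10.9, 13.29]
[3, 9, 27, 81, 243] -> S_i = 3*3^i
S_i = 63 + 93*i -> [63, 156, 249, 342, 435]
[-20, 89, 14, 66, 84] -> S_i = Random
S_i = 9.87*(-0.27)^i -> [9.87, -2.66, 0.72, -0.19, 0.05]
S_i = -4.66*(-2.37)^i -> [-4.66, 11.04, -26.17, 62.03, -147.02]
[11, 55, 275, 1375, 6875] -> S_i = 11*5^i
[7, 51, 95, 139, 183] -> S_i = 7 + 44*i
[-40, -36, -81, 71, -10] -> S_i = Random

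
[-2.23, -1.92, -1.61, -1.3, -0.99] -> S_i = -2.23 + 0.31*i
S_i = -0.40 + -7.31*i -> [-0.4, -7.71, -15.02, -22.33, -29.64]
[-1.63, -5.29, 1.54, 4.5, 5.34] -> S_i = Random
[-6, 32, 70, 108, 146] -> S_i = -6 + 38*i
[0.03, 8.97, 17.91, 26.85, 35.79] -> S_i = 0.03 + 8.94*i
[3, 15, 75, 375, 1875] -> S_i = 3*5^i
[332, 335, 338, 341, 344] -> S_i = 332 + 3*i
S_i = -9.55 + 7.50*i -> [-9.55, -2.05, 5.45, 12.95, 20.45]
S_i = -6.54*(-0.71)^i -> [-6.54, 4.64, -3.3, 2.34, -1.66]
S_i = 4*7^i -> [4, 28, 196, 1372, 9604]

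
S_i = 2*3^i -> [2, 6, 18, 54, 162]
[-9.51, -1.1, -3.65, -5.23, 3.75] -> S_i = Random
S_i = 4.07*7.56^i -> [4.07, 30.77, 232.62, 1758.57, 13294.79]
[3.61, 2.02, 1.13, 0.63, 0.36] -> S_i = 3.61*0.56^i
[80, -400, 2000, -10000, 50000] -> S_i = 80*-5^i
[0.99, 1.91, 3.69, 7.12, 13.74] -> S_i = 0.99*1.93^i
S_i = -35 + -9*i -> [-35, -44, -53, -62, -71]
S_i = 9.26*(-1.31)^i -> [9.26, -12.13, 15.89, -20.82, 27.27]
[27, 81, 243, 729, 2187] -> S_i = 27*3^i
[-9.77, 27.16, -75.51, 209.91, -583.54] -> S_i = -9.77*(-2.78)^i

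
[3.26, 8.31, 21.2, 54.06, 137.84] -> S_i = 3.26*2.55^i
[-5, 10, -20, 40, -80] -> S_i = -5*-2^i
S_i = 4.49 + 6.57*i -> [4.49, 11.06, 17.63, 24.2, 30.77]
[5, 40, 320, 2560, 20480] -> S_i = 5*8^i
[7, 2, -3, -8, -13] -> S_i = 7 + -5*i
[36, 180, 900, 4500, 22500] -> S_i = 36*5^i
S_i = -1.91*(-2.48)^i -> [-1.91, 4.74, -11.75, 29.13, -72.25]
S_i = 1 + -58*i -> [1, -57, -115, -173, -231]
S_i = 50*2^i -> [50, 100, 200, 400, 800]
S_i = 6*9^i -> [6, 54, 486, 4374, 39366]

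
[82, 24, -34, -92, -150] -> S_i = 82 + -58*i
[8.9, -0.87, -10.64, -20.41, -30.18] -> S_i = 8.90 + -9.77*i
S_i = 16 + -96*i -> [16, -80, -176, -272, -368]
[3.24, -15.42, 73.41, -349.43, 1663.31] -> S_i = 3.24*(-4.76)^i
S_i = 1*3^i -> [1, 3, 9, 27, 81]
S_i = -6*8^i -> [-6, -48, -384, -3072, -24576]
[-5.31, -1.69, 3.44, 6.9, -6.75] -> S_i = Random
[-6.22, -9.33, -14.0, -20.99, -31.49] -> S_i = -6.22*1.50^i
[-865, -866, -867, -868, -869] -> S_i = -865 + -1*i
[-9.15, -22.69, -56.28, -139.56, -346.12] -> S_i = -9.15*2.48^i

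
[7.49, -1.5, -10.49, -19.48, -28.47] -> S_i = 7.49 + -8.99*i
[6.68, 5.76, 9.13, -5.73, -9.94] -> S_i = Random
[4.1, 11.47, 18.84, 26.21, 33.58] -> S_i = 4.10 + 7.37*i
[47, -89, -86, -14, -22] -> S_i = Random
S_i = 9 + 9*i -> [9, 18, 27, 36, 45]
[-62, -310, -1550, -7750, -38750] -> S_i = -62*5^i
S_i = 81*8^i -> [81, 648, 5184, 41472, 331776]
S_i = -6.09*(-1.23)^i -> [-6.09, 7.49, -9.21, 11.33, -13.94]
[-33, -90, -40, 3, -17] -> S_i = Random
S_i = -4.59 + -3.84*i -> [-4.59, -8.43, -12.27, -16.11, -19.95]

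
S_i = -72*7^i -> [-72, -504, -3528, -24696, -172872]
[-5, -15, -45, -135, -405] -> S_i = -5*3^i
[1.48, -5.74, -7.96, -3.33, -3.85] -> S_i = Random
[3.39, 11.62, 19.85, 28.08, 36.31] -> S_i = 3.39 + 8.23*i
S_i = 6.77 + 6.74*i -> [6.77, 13.51, 20.25, 26.99, 33.73]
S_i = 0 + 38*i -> [0, 38, 76, 114, 152]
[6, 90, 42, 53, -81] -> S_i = Random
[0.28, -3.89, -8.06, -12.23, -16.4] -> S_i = 0.28 + -4.17*i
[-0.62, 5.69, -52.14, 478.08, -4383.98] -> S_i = -0.62*(-9.17)^i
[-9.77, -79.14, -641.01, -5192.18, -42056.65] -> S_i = -9.77*8.10^i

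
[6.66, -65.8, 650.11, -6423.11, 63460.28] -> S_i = 6.66*(-9.88)^i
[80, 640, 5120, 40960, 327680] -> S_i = 80*8^i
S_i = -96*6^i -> [-96, -576, -3456, -20736, -124416]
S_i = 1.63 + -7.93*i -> [1.63, -6.3, -14.23, -22.16, -30.09]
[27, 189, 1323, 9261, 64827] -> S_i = 27*7^i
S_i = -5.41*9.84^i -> [-5.41, -53.23, -523.83, -5154.45, -50719.81]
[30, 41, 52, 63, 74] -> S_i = 30 + 11*i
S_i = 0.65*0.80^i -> [0.65, 0.52, 0.42, 0.33, 0.27]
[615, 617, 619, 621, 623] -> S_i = 615 + 2*i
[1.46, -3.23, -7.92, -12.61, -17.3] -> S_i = 1.46 + -4.69*i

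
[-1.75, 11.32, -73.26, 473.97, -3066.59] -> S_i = -1.75*(-6.47)^i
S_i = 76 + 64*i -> [76, 140, 204, 268, 332]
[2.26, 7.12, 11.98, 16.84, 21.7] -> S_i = 2.26 + 4.86*i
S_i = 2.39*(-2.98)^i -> [2.39, -7.12, 21.22, -63.25, 188.48]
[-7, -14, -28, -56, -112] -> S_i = -7*2^i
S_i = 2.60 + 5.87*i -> [2.6, 8.47, 14.34, 20.21, 26.08]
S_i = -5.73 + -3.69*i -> [-5.73, -9.42, -13.11, -16.8, -20.49]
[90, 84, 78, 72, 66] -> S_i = 90 + -6*i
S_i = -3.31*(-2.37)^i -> [-3.31, 7.84, -18.59, 44.06, -104.43]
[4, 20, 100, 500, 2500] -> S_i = 4*5^i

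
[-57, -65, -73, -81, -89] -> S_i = -57 + -8*i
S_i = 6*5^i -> [6, 30, 150, 750, 3750]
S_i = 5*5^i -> [5, 25, 125, 625, 3125]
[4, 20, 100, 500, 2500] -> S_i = 4*5^i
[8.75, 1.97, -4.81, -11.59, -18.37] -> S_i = 8.75 + -6.78*i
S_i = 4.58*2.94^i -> [4.58, 13.47, 39.59, 116.39, 342.18]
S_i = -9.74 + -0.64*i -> [-9.74, -10.38, -11.02, -11.66, -12.3]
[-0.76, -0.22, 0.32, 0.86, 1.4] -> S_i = -0.76 + 0.54*i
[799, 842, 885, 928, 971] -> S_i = 799 + 43*i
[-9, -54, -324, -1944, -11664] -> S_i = -9*6^i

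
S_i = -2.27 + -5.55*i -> [-2.27, -7.82, -13.37, -18.92, -24.47]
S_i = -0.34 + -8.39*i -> [-0.34, -8.73, -17.12, -25.51, -33.9]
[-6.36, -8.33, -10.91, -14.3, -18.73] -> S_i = -6.36*1.31^i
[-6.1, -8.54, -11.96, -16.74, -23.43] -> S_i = -6.10*1.40^i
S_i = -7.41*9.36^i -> [-7.41, -69.36, -649.19, -6076.39, -56875.03]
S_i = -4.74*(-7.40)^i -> [-4.74, 35.08, -259.56, 1920.76, -14213.64]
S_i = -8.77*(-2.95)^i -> [-8.77, 25.87, -76.32, 225.15, -664.18]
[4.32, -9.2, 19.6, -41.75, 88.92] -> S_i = 4.32*(-2.13)^i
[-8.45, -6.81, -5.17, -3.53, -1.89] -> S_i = -8.45 + 1.64*i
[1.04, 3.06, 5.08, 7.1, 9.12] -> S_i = 1.04 + 2.02*i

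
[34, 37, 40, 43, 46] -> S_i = 34 + 3*i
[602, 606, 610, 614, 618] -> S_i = 602 + 4*i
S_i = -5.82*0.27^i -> [-5.82, -1.57, -0.42, -0.11, -0.03]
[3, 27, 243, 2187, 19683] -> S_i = 3*9^i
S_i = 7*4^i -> [7, 28, 112, 448, 1792]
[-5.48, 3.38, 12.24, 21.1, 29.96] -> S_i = -5.48 + 8.86*i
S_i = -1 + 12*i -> [-1, 11, 23, 35, 47]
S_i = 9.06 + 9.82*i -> [9.06, 18.88, 28.7, 38.52, 48.34]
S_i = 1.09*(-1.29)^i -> [1.09, -1.41, 1.81, -2.34, 3.02]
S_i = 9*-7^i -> [9, -63, 441, -3087, 21609]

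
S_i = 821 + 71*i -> [821, 892, 963, 1034, 1105]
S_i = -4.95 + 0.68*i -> [-4.95, -4.27, -3.59, -2.91, -2.23]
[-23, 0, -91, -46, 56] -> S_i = Random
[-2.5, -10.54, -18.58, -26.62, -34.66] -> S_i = -2.50 + -8.04*i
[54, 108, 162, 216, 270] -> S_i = 54 + 54*i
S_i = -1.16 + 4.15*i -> [-1.16, 2.99, 7.14, 11.29, 15.44]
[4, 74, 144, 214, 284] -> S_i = 4 + 70*i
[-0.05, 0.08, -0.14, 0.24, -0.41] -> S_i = -0.05*(-1.69)^i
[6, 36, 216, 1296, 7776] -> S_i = 6*6^i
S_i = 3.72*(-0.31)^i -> [3.72, -1.15, 0.36, -0.11, 0.03]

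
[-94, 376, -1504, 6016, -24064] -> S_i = -94*-4^i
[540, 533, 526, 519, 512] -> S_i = 540 + -7*i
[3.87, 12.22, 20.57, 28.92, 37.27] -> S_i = 3.87 + 8.35*i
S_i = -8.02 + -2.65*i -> [-8.02, -10.67, -13.32, -15.97, -18.62]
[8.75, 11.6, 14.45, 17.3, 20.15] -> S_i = 8.75 + 2.85*i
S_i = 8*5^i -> [8, 40, 200, 1000, 5000]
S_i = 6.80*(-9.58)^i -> [6.8, -65.14, 624.08, -5978.68, 57275.77]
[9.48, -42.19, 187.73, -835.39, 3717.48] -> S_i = 9.48*(-4.45)^i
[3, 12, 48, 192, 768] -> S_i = 3*4^i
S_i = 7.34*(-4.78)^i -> [7.34, -35.09, 167.71, -801.64, 3831.84]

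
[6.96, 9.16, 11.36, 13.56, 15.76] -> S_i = 6.96 + 2.20*i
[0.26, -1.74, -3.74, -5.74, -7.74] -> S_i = 0.26 + -2.00*i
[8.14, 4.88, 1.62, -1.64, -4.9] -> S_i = 8.14 + -3.26*i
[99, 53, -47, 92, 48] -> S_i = Random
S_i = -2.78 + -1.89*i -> [-2.78, -4.67, -6.56, -8.45, -10.34]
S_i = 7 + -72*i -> [7, -65, -137, -209, -281]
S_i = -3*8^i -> [-3, -24, -192, -1536, -12288]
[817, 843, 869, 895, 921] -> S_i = 817 + 26*i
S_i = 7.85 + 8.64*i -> [7.85, 16.49, 25.13, 33.77, 42.41]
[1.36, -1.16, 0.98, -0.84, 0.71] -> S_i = 1.36*(-0.85)^i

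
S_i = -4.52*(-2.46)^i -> [-4.52, 11.12, -27.35, 67.29, -165.53]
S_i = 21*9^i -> [21, 189, 1701, 15309, 137781]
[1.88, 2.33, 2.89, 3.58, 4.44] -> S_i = 1.88*1.24^i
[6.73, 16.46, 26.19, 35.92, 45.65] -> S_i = 6.73 + 9.73*i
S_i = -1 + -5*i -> [-1, -6, -11, -16, -21]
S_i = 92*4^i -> [92, 368, 1472, 5888, 23552]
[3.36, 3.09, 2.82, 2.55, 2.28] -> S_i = 3.36 + -0.27*i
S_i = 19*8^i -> [19, 152, 1216, 9728, 77824]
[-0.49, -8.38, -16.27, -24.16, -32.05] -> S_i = -0.49 + -7.89*i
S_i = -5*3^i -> [-5, -15, -45, -135, -405]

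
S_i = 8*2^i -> [8, 16, 32, 64, 128]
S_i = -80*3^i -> [-80, -240, -720, -2160, -6480]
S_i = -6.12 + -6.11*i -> [-6.12, -12.23, -18.34, -24.45, -30.56]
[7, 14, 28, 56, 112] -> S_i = 7*2^i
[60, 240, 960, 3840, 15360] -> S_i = 60*4^i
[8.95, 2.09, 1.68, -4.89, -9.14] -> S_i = Random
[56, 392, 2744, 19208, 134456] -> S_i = 56*7^i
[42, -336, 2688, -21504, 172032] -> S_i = 42*-8^i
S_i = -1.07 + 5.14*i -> [-1.07, 4.07, 9.21, 14.35, 19.49]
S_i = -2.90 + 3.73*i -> [-2.9, 0.83, 4.56, 8.29, 12.02]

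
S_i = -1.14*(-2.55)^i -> [-1.14, 2.91, -7.41, 18.9, -48.2]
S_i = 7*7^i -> [7, 49, 343, 2401, 16807]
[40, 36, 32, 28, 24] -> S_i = 40 + -4*i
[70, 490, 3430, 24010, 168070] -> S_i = 70*7^i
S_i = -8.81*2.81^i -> [-8.81, -24.76, -69.56, -195.48, -549.29]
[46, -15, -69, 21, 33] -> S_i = Random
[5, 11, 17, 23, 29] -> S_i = 5 + 6*i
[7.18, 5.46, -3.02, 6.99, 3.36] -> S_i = Random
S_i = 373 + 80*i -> [373, 453, 533, 613, 693]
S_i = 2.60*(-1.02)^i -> [2.6, -2.65, 2.71, -2.76, 2.81]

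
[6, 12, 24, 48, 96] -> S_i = 6*2^i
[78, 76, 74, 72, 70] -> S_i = 78 + -2*i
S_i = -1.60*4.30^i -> [-1.6, -6.88, -29.58, -127.21, -547.01]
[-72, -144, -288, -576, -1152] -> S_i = -72*2^i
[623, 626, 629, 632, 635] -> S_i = 623 + 3*i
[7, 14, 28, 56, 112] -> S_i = 7*2^i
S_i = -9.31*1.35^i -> [-9.31, -12.57, -16.97, -22.91, -30.92]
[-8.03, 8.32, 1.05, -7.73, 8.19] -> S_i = Random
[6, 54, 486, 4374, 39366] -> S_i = 6*9^i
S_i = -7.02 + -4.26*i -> [-7.02, -11.28, -15.54, -19.8, -24.06]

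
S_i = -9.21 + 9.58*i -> [-9.21, 0.37, 9.95, 19.53, 29.11]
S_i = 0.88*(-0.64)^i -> [0.88, -0.56, 0.36, -0.23, 0.15]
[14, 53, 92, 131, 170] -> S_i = 14 + 39*i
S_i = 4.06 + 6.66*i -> [4.06, 10.72, 17.38, 24.04, 30.7]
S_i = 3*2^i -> [3, 6, 12, 24, 48]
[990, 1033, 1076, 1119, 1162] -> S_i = 990 + 43*i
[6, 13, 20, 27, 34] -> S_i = 6 + 7*i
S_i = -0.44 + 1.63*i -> [-0.44, 1.19, 2.82, 4.45, 6.08]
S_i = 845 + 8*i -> [845, 853, 861, 869, 877]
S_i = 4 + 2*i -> [4, 6, 8, 10, 12]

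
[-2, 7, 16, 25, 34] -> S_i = -2 + 9*i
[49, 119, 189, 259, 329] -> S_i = 49 + 70*i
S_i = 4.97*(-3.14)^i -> [4.97, -15.61, 49.0, -153.87, 483.14]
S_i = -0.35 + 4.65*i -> [-0.35, 4.3, 8.95, 13.6, 18.25]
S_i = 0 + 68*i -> [0, 68, 136, 204, 272]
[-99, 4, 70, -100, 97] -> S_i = Random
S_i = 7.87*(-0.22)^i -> [7.87, -1.73, 0.38, -0.08, 0.02]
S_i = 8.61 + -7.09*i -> [8.61, 1.52, -5.57, -12.66, -19.75]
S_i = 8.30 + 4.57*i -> [8.3, 12.87, 17.44, 22.01, 26.58]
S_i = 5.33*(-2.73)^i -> [5.33, -14.55, 39.72, -108.45, 296.06]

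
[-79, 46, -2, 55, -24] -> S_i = Random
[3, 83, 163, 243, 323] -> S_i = 3 + 80*i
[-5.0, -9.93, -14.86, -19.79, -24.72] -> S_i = -5.00 + -4.93*i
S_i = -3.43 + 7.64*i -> [-3.43, 4.21, 11.85, 19.49, 27.13]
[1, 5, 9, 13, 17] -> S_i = 1 + 4*i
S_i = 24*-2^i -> [24, -48, 96, -192, 384]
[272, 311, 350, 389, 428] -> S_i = 272 + 39*i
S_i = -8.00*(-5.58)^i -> [-8.0, 44.64, -249.09, 1389.93, -7755.8]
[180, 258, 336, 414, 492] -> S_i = 180 + 78*i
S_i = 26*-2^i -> [26, -52, 104, -208, 416]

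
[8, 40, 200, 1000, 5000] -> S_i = 8*5^i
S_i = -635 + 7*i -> [-635, -628, -621, -614, -607]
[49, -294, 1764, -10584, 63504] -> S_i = 49*-6^i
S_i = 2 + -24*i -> [2, -22, -46, -70, -94]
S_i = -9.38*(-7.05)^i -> [-9.38, 66.13, -466.21, 3286.78, -23171.78]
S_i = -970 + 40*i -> [-970, -930, -890, -850, -810]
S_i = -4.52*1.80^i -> [-4.52, -8.14, -14.64, -26.36, -47.45]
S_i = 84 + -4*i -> [84, 80, 76, 72, 68]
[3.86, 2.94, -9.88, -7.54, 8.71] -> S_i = Random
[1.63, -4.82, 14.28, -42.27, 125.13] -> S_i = 1.63*(-2.96)^i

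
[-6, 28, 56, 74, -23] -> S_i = Random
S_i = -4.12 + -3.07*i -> [-4.12, -7.19, -10.26, -13.33, -16.4]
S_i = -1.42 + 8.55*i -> [-1.42, 7.13, 15.68, 24.23, 32.78]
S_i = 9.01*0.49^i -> [9.01, 4.41, 2.16, 1.06, 0.52]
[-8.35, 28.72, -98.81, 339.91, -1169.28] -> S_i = -8.35*(-3.44)^i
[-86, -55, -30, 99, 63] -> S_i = Random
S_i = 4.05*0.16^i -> [4.05, 0.65, 0.1, 0.02, 0.0]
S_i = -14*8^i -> [-14, -112, -896, -7168, -57344]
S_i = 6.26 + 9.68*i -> [6.26, 15.94, 25.62, 35.3, 44.98]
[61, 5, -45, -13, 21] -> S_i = Random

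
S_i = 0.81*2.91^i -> [0.81, 2.36, 6.86, 19.96, 58.08]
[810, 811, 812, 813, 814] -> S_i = 810 + 1*i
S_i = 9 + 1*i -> [9, 10, 11, 12, 13]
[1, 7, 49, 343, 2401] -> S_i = 1*7^i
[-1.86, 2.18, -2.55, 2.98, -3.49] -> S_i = -1.86*(-1.17)^i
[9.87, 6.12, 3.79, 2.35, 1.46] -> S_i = 9.87*0.62^i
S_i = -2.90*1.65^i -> [-2.9, -4.78, -7.9, -13.03, -21.49]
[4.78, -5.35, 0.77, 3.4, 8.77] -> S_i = Random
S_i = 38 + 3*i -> [38, 41, 44, 47, 50]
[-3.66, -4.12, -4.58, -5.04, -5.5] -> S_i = -3.66 + -0.46*i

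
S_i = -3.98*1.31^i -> [-3.98, -5.21, -6.83, -8.95, -11.72]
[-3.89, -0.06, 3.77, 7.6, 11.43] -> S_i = -3.89 + 3.83*i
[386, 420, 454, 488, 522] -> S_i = 386 + 34*i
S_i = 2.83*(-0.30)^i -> [2.83, -0.85, 0.25, -0.08, 0.02]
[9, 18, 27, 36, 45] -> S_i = 9 + 9*i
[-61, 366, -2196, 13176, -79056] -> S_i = -61*-6^i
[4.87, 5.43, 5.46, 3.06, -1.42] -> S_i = Random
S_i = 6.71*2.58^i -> [6.71, 17.31, 44.66, 115.23, 297.3]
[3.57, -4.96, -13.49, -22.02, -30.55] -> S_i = 3.57 + -8.53*i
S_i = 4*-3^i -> [4, -12, 36, -108, 324]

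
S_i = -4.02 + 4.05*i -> [-4.02, 0.03, 4.08, 8.13, 12.18]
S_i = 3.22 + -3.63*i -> [3.22, -0.41, -4.04, -7.67, -11.3]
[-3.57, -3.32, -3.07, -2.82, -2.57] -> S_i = -3.57 + 0.25*i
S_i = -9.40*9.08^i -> [-9.4, -85.35, -775.0, -7036.97, -63895.64]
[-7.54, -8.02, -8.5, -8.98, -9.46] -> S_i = -7.54 + -0.48*i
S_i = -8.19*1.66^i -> [-8.19, -13.6, -22.57, -37.46, -62.19]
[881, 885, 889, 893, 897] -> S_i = 881 + 4*i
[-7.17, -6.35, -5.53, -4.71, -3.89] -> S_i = -7.17 + 0.82*i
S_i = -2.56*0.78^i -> [-2.56, -2.0, -1.56, -1.21, -0.95]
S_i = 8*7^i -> [8, 56, 392, 2744, 19208]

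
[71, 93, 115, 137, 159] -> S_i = 71 + 22*i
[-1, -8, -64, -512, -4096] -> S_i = -1*8^i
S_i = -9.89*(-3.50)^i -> [-9.89, 34.62, -121.15, 424.03, -1484.12]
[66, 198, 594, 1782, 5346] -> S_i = 66*3^i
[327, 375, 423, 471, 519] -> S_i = 327 + 48*i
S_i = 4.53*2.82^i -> [4.53, 12.77, 36.02, 101.59, 286.48]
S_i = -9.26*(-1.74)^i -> [-9.26, 16.11, -28.04, 48.78, -84.88]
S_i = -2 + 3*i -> [-2, 1, 4, 7, 10]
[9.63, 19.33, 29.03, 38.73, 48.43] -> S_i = 9.63 + 9.70*i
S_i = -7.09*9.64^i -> [-7.09, -68.35, -658.87, -6351.52, -61228.61]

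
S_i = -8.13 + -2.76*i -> [-8.13, -10.89, -13.65, -16.41, -19.17]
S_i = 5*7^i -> [5, 35, 245, 1715, 12005]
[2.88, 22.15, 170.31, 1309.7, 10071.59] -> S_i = 2.88*7.69^i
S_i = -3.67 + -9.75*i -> [-3.67, -13.42, -23.17, -32.92, -42.67]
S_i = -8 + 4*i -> [-8, -4, 0, 4, 8]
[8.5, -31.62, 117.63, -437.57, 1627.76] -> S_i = 8.50*(-3.72)^i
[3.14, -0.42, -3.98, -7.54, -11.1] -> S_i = 3.14 + -3.56*i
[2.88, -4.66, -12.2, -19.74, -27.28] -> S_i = 2.88 + -7.54*i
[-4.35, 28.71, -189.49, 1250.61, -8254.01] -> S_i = -4.35*(-6.60)^i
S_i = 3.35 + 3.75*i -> [3.35, 7.1, 10.85, 14.6, 18.35]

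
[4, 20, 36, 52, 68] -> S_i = 4 + 16*i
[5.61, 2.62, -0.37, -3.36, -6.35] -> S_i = 5.61 + -2.99*i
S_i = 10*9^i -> [10, 90, 810, 7290, 65610]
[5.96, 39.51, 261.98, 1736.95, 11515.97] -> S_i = 5.96*6.63^i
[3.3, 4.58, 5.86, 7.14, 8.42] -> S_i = 3.30 + 1.28*i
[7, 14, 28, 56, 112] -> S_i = 7*2^i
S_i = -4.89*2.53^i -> [-4.89, -12.37, -31.3, -79.19, -200.35]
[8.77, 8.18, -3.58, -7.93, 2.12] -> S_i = Random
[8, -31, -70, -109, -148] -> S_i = 8 + -39*i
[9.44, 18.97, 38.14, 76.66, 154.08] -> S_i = 9.44*2.01^i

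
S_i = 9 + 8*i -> [9, 17, 25, 33, 41]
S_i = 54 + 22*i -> [54, 76, 98, 120, 142]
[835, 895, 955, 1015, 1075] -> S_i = 835 + 60*i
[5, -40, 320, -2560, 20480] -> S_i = 5*-8^i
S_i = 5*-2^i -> [5, -10, 20, -40, 80]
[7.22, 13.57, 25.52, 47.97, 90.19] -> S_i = 7.22*1.88^i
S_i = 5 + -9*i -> [5, -4, -13, -22, -31]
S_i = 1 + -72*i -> [1, -71, -143, -215, -287]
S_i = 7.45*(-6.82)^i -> [7.45, -50.81, 346.52, -2363.25, 16117.35]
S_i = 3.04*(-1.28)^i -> [3.04, -3.89, 4.98, -6.38, 8.16]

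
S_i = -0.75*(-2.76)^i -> [-0.75, 2.07, -5.71, 15.77, -43.52]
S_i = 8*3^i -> [8, 24, 72, 216, 648]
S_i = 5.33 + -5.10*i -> [5.33, 0.23, -4.87, -9.97, -15.07]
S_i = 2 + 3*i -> [2, 5, 8, 11, 14]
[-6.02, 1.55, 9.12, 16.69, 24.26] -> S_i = -6.02 + 7.57*i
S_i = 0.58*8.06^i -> [0.58, 4.67, 37.68, 303.69, 2447.76]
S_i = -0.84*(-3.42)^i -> [-0.84, 2.87, -9.82, 33.6, -114.92]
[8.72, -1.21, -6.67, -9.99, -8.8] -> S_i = Random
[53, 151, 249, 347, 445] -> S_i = 53 + 98*i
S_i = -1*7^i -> [-1, -7, -49, -343, -2401]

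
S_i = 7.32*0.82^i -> [7.32, 6.0, 4.92, 4.04, 3.31]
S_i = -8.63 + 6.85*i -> [-8.63, -1.78, 5.07, 11.92, 18.77]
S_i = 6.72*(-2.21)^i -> [6.72, -14.85, 32.82, -72.53, 160.3]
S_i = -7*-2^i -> [-7, 14, -28, 56, -112]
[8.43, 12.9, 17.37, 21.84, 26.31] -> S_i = 8.43 + 4.47*i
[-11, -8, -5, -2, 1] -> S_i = -11 + 3*i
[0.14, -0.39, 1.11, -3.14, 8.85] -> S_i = 0.14*(-2.82)^i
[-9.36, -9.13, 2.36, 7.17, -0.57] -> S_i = Random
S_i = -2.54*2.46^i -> [-2.54, -6.25, -15.37, -37.81, -93.02]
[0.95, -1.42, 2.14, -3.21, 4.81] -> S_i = 0.95*(-1.50)^i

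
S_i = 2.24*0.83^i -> [2.24, 1.86, 1.54, 1.28, 1.06]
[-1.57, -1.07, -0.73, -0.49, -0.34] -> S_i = -1.57*0.68^i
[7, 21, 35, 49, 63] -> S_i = 7 + 14*i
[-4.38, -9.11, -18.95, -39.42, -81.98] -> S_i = -4.38*2.08^i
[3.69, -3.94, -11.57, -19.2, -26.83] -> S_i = 3.69 + -7.63*i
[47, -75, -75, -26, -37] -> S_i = Random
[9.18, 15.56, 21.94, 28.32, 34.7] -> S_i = 9.18 + 6.38*i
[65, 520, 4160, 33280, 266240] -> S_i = 65*8^i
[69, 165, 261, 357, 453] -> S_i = 69 + 96*i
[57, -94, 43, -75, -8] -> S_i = Random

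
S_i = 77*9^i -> [77, 693, 6237, 56133, 505197]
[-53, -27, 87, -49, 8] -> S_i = Random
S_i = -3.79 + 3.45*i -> [-3.79, -0.34, 3.11, 6.56, 10.01]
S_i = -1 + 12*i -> [-1, 11, 23, 35, 47]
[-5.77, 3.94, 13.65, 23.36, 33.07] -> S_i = -5.77 + 9.71*i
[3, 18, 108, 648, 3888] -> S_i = 3*6^i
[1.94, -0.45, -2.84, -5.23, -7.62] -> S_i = 1.94 + -2.39*i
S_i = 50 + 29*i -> [50, 79, 108, 137, 166]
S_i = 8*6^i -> [8, 48, 288, 1728, 10368]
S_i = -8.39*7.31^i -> [-8.39, -61.33, -448.33, -3277.28, -23956.95]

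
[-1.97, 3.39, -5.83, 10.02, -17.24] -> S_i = -1.97*(-1.72)^i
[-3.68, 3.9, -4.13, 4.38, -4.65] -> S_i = -3.68*(-1.06)^i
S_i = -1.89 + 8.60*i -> [-1.89, 6.71, 15.31, 23.91, 32.51]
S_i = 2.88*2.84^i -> [2.88, 8.18, 23.23, 65.97, 187.36]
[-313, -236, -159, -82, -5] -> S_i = -313 + 77*i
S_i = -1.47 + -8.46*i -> [-1.47, -9.93, -18.39, -26.85, -35.31]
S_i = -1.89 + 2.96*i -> [-1.89, 1.07, 4.03, 6.99, 9.95]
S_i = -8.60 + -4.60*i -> [-8.6, -13.2, -17.8, -22.4, -27.0]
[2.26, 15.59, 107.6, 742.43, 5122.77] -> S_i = 2.26*6.90^i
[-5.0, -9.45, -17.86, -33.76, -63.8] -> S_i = -5.00*1.89^i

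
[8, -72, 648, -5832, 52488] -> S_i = 8*-9^i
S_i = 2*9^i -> [2, 18, 162, 1458, 13122]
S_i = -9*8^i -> [-9, -72, -576, -4608, -36864]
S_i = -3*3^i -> [-3, -9, -27, -81, -243]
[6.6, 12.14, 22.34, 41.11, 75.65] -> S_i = 6.60*1.84^i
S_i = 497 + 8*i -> [497, 505, 513, 521, 529]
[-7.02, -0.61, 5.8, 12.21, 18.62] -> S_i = -7.02 + 6.41*i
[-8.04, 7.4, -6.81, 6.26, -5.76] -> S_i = -8.04*(-0.92)^i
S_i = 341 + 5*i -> [341, 346, 351, 356, 361]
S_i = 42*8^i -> [42, 336, 2688, 21504, 172032]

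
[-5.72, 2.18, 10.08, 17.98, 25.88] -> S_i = -5.72 + 7.90*i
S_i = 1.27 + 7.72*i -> [1.27, 8.99, 16.71, 24.43, 32.15]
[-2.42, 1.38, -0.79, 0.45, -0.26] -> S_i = -2.42*(-0.57)^i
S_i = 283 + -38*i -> [283, 245, 207, 169, 131]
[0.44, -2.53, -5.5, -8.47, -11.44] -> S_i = 0.44 + -2.97*i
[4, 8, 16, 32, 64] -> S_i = 4*2^i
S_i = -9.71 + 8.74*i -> [-9.71, -0.97, 7.77, 16.51, 25.25]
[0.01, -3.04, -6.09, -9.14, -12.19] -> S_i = 0.01 + -3.05*i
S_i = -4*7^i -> [-4, -28, -196, -1372, -9604]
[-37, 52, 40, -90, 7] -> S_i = Random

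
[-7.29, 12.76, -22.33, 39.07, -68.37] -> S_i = -7.29*(-1.75)^i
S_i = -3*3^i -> [-3, -9, -27, -81, -243]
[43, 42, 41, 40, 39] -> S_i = 43 + -1*i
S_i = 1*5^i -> [1, 5, 25, 125, 625]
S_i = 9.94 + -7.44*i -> [9.94, 2.5, -4.94, -12.38, -19.82]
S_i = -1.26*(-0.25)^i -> [-1.26, 0.32, -0.08, 0.02, -0.0]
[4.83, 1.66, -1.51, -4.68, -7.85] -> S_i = 4.83 + -3.17*i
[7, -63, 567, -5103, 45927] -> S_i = 7*-9^i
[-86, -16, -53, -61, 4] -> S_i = Random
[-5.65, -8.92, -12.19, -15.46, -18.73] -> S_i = -5.65 + -3.27*i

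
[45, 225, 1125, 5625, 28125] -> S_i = 45*5^i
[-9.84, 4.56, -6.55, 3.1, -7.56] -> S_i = Random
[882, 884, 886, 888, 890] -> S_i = 882 + 2*i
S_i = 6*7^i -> [6, 42, 294, 2058, 14406]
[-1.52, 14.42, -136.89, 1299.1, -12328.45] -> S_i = -1.52*(-9.49)^i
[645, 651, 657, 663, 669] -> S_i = 645 + 6*i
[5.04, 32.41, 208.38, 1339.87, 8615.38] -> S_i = 5.04*6.43^i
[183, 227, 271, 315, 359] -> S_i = 183 + 44*i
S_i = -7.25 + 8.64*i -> [-7.25, 1.39, 10.03, 18.67, 27.31]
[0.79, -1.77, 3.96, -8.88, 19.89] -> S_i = 0.79*(-2.24)^i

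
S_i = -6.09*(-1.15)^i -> [-6.09, 7.0, -8.05, 9.26, -10.65]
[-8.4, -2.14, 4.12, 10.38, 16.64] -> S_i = -8.40 + 6.26*i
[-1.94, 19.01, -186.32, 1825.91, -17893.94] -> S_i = -1.94*(-9.80)^i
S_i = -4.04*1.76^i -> [-4.04, -7.11, -12.51, -22.03, -38.76]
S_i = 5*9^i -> [5, 45, 405, 3645, 32805]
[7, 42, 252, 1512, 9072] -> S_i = 7*6^i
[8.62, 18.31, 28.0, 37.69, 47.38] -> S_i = 8.62 + 9.69*i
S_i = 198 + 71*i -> [198, 269, 340, 411, 482]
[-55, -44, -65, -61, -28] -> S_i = Random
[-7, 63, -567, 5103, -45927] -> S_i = -7*-9^i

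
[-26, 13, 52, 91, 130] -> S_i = -26 + 39*i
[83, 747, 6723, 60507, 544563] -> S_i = 83*9^i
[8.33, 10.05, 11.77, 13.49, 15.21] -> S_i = 8.33 + 1.72*i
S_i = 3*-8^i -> [3, -24, 192, -1536, 12288]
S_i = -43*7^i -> [-43, -301, -2107, -14749, -103243]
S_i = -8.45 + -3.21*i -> [-8.45, -11.66, -14.87, -18.08, -21.29]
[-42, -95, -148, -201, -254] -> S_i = -42 + -53*i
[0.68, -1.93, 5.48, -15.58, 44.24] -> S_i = 0.68*(-2.84)^i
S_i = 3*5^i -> [3, 15, 75, 375, 1875]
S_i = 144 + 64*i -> [144, 208, 272, 336, 400]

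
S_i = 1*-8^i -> [1, -8, 64, -512, 4096]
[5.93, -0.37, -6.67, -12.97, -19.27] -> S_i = 5.93 + -6.30*i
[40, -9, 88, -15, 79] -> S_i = Random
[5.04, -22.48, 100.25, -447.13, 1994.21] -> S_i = 5.04*(-4.46)^i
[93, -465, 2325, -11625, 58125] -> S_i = 93*-5^i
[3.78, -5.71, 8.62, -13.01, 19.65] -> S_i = 3.78*(-1.51)^i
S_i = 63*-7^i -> [63, -441, 3087, -21609, 151263]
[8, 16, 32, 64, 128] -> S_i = 8*2^i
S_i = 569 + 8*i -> [569, 577, 585, 593, 601]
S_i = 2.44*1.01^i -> [2.44, 2.46, 2.49, 2.51, 2.54]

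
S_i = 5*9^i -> [5, 45, 405, 3645, 32805]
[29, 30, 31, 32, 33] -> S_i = 29 + 1*i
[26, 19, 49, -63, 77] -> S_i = Random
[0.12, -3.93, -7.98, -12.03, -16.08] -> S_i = 0.12 + -4.05*i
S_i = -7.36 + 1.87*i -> [-7.36, -5.49, -3.62, -1.75, 0.12]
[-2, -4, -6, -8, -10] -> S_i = -2 + -2*i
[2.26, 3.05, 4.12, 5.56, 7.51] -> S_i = 2.26*1.35^i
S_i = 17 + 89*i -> [17, 106, 195, 284, 373]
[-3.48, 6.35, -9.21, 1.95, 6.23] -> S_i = Random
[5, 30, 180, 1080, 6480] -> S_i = 5*6^i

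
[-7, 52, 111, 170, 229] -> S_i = -7 + 59*i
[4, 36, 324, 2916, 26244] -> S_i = 4*9^i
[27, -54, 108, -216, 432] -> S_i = 27*-2^i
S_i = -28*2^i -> [-28, -56, -112, -224, -448]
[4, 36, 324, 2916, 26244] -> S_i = 4*9^i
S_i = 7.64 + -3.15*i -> [7.64, 4.49, 1.34, -1.81, -4.96]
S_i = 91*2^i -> [91, 182, 364, 728, 1456]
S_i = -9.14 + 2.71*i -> [-9.14, -6.43, -3.72, -1.01, 1.7]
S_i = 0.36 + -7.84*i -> [0.36, -7.48, -15.32, -23.16, -31.0]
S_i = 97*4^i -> [97, 388, 1552, 6208, 24832]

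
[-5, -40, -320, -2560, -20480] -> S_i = -5*8^i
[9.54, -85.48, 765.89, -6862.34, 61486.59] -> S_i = 9.54*(-8.96)^i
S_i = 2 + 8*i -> [2, 10, 18, 26, 34]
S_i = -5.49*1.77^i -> [-5.49, -9.72, -17.2, -30.44, -53.88]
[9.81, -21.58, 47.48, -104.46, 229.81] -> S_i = 9.81*(-2.20)^i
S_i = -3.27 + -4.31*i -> [-3.27, -7.58, -11.89, -16.2, -20.51]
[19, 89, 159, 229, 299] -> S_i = 19 + 70*i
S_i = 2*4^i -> [2, 8, 32, 128, 512]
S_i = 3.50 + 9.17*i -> [3.5, 12.67, 21.84, 31.01, 40.18]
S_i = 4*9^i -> [4, 36, 324, 2916, 26244]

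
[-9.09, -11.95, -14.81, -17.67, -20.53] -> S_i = -9.09 + -2.86*i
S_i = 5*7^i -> [5, 35, 245, 1715, 12005]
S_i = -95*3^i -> [-95, -285, -855, -2565, -7695]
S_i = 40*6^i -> [40, 240, 1440, 8640, 51840]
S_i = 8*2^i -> [8, 16, 32, 64, 128]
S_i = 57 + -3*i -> [57, 54, 51, 48, 45]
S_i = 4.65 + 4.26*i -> [4.65, 8.91, 13.17, 17.43, 21.69]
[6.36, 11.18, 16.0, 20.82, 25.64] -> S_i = 6.36 + 4.82*i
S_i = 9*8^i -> [9, 72, 576, 4608, 36864]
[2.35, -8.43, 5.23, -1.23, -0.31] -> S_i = Random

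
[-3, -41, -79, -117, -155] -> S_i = -3 + -38*i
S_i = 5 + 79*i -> [5, 84, 163, 242, 321]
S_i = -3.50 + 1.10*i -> [-3.5, -2.4, -1.3, -0.2, 0.9]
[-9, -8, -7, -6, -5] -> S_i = -9 + 1*i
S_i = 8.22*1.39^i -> [8.22, 11.43, 15.88, 22.08, 30.69]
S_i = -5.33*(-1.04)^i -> [-5.33, 5.54, -5.76, 6.0, -6.24]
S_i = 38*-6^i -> [38, -228, 1368, -8208, 49248]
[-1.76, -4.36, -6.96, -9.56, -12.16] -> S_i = -1.76 + -2.60*i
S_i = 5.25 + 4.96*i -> [5.25, 10.21, 15.17, 20.13, 25.09]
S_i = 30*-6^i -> [30, -180, 1080, -6480, 38880]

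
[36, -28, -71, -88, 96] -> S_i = Random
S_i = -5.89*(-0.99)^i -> [-5.89, 5.83, -5.77, 5.72, -5.66]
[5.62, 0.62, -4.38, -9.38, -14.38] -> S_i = 5.62 + -5.00*i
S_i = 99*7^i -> [99, 693, 4851, 33957, 237699]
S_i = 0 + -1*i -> [0, -1, -2, -3, -4]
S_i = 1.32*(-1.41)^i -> [1.32, -1.86, 2.62, -3.7, 5.22]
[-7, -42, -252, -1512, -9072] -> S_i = -7*6^i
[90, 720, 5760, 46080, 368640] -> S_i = 90*8^i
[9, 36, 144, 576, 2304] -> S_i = 9*4^i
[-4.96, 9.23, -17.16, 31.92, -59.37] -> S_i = -4.96*(-1.86)^i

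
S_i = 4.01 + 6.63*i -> [4.01, 10.64, 17.27, 23.9, 30.53]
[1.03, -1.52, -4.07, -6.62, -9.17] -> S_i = 1.03 + -2.55*i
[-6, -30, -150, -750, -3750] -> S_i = -6*5^i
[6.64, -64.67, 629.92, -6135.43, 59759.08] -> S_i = 6.64*(-9.74)^i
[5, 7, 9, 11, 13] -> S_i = 5 + 2*i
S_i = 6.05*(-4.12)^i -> [6.05, -24.93, 102.7, -423.1, 1743.19]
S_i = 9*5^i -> [9, 45, 225, 1125, 5625]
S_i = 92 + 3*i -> [92, 95, 98, 101, 104]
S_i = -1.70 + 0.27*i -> [-1.7, -1.43, -1.16, -0.89, -0.62]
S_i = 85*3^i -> [85, 255, 765, 2295, 6885]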